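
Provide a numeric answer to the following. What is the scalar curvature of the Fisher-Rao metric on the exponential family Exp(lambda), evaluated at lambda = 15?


This family has a single free parameter, so its statistical manifold
is 1-dimensional. The Riemann curvature tensor of any 1-dimensional
Riemannian manifold vanishes identically, so R = 0.

0


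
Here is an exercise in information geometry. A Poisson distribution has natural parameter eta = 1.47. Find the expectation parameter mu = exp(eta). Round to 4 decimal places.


Expectation parameter for Poisson exponential family:
mu = exp(eta).
eta = 1.47.
mu = exp(1.47) = 4.3492

4.3492


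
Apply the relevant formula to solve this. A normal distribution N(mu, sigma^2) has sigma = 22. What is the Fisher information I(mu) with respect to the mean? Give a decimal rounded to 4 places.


The Fisher information for the mean of a normal distribution is I(mu) = 1/sigma^2.
sigma = 22, so sigma^2 = 484.
I(mu) = 1/484 = 0.0021

0.0021


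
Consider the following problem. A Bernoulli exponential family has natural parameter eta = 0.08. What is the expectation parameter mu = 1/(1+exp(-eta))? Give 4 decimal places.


Dual coordinate (expectation parameter) for Bernoulli:
mu = 1/(1+exp(-eta)).
eta = 0.08.
exp(-eta) = exp(-0.08) = 0.923116.
mu = 1/(1+0.923116) = 0.5200

0.5200


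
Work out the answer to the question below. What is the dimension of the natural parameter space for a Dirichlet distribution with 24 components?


Exponential family dimension calculation:
Dirichlet with 24 components has 24 natural parameters.

24


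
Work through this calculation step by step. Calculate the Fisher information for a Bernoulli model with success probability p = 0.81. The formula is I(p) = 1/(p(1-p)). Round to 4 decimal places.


For Bernoulli(p), Fisher information is I(p) = 1/(p*(1-p)).
p = 0.81, 1-p = 0.19.
p*(1-p) = 0.1539.
I(p) = 1/0.1539 = 6.4977

6.4977


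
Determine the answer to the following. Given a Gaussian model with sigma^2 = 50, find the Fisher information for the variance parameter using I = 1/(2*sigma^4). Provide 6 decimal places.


Fisher information for variance: I(sigma^2) = 1/(2*sigma^4).
sigma^2 = 50, so sigma^4 = 2500.
I = 1/(2*2500) = 1/5000 = 0.000200

0.000200


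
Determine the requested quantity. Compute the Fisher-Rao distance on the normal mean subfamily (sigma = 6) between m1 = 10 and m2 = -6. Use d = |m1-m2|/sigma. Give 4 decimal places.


On the fixed-variance normal subfamily, geodesic distance = |m1-m2|/sigma.
|10 - -6| = 16.
sigma = 6.
d = 16/6 = 2.6667

2.6667


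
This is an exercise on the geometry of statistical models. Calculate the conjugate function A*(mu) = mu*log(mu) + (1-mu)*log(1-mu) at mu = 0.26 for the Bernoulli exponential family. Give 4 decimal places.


Legendre transform for Bernoulli:
A*(mu) = mu*log(mu) + (1-mu)*log(1-mu).
mu = 0.26, 1-mu = 0.74.
mu*log(mu) = 0.26*log(0.26) = -0.350239.
(1-mu)*log(1-mu) = 0.74*log(0.74) = -0.222818.
A* = -0.350239 + -0.222818 = -0.5731

-0.5731


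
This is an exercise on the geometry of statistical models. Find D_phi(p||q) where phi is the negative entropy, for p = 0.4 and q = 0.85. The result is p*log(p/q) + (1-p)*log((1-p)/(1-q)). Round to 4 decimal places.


Bregman divergence with negative entropy generator:
D = p*log(p/q) + (1-p)*log((1-p)/(1-q)).
p = 0.4, q = 0.85.
p*log(p/q) = 0.4*log(0.4/0.85) = -0.301509.
(1-p)*log((1-p)/(1-q)) = 0.6*log(0.6/0.15) = 0.831777.
D = -0.301509 + 0.831777 = 0.5303

0.5303


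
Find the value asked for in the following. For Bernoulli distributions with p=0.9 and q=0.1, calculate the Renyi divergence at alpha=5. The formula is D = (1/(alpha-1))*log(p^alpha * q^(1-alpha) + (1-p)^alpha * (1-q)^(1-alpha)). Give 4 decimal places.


Renyi divergence of order alpha between Bernoulli distributions:
D = (1/(alpha-1))*log(p^alpha * q^(1-alpha) + (1-p)^alpha * (1-q)^(1-alpha)).
alpha = 5, p = 0.9, q = 0.1.
p^alpha * q^(1-alpha) = 0.9^5 * 0.1^-4 = 5904.9.
(1-p)^alpha * (1-q)^(1-alpha) = 0.1^5 * 0.9^-4 = 1.5e-05.
sum = 5904.9 + 1.5e-05 = 5904.900015.
D = (1/4)*log(5904.900015) = 2.1709

2.1709


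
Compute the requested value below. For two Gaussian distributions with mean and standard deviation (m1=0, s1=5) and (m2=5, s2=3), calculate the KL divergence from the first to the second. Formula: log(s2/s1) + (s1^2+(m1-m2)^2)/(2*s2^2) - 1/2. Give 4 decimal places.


KL divergence between normal distributions:
KL = log(s2/s1) + (s1^2 + (m1-m2)^2)/(2*s2^2) - 1/2.
log(3/5) = -0.510826.
(5^2 + (0-5)^2)/(2*3^2) = (25 + 25)/18 = 2.777778.
KL = -0.510826 + 2.777778 - 0.5 = 1.7670

1.7670


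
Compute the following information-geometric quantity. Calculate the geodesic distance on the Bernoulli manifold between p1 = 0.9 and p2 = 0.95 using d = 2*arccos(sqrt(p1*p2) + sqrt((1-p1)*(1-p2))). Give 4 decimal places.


Geodesic distance on Bernoulli manifold:
d(p1,p2) = 2*arccos(sqrt(p1*p2) + sqrt((1-p1)*(1-p2))).
sqrt(p1*p2) = sqrt(0.9*0.95) = 0.924662.
sqrt((1-p1)*(1-p2)) = sqrt(0.1*0.05) = 0.070711.
arg = 0.924662 + 0.070711 = 0.995373.
d = 2*arccos(0.995373) = 0.1925

0.1925


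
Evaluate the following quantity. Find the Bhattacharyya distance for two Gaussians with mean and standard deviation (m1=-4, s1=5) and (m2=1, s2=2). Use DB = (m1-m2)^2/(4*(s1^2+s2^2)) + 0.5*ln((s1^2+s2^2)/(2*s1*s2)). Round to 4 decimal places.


Bhattacharyya distance between two Gaussians:
DB = (m1-m2)^2/(4*(s1^2+s2^2)) + (1/2)*ln((s1^2+s2^2)/(2*s1*s2)).
(m1-m2)^2 = (-5)^2 = 25.
s1^2+s2^2 = 25 + 4 = 29.
term1 = 25/116 = 0.215517.
term2 = 0.5*ln(29/20.0) = 0.185782.
DB = 0.215517 + 0.185782 = 0.4013

0.4013


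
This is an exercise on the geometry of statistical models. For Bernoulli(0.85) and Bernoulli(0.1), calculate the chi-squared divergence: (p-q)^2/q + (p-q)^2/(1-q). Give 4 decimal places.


Chi-squared divergence between Bernoulli distributions:
chi^2 = (p-q)^2/q + (p-q)^2/(1-q).
p = 0.85, q = 0.1, p-q = 0.75.
(p-q)^2 = 0.5625.
term1 = 0.5625/0.1 = 5.625.
term2 = 0.5625/0.9 = 0.625.
chi^2 = 5.625 + 0.625 = 6.2500

6.2500


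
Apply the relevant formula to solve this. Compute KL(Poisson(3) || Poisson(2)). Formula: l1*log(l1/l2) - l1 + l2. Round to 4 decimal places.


KL divergence for Poisson:
KL = l1*log(l1/l2) - l1 + l2.
l1 = 3, l2 = 2.
log(3/2) = 0.405465.
l1*log(l1/l2) = 3 * 0.405465 = 1.216395.
KL = 1.216395 - 3 + 2 = 0.2164

0.2164


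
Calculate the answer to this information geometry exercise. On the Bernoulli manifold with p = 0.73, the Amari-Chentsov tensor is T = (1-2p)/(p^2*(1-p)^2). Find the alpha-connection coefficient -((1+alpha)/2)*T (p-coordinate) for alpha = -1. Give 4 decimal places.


Skewness (Amari-Chentsov) tensor: T = (1-2p)/(p^2*(1-p)^2).
p = 0.73, 1-2p = -0.46, p^2 = 0.5329, (1-p)^2 = 0.0729.
T = -0.46/(0.5329 * 0.0729) = -11.840896.
In the p-coordinate, Gamma^(alpha) = Gamma^(0) - (alpha/2)*T with Gamma^(0) = (1/2)*g'(p) = -T/2,
so Gamma^(alpha) = -((1+alpha)/2)*T.
alpha = -1, -(1+alpha)/2 = 0.0.
Gamma = 0.0 * -11.840896 = 0.0000

0.0000


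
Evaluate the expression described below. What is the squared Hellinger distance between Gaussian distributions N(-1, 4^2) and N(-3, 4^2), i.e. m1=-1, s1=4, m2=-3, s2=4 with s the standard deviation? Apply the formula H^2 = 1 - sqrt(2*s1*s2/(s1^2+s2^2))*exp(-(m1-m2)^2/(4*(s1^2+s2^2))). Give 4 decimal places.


Squared Hellinger distance for Gaussians:
H^2 = 1 - sqrt(2*s1*s2/(s1^2+s2^2)) * exp(-(m1-m2)^2/(4*(s1^2+s2^2))).
s1^2 = 16, s2^2 = 16, s1^2+s2^2 = 32.
sqrt(2*4*4/(32)) = 1.0.
(m1-m2)^2 = (2)^2 = 4.
exp(-4/(4*32)) = exp(-0.03125) = 0.969233.
H^2 = 1 - 1.0*0.969233 = 0.0308

0.0308


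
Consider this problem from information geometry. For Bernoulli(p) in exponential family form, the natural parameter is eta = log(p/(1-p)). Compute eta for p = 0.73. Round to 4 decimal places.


Natural parameter for Bernoulli: eta = log(p/(1-p)).
p = 0.73, 1-p = 0.27.
p/(1-p) = 2.703704.
eta = log(2.703704) = 0.9946

0.9946


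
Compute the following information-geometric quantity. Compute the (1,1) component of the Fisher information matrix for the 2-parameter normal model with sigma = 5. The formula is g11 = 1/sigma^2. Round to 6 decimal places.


For the 2-parameter normal family, the Fisher metric has:
  g11 = 1/sigma^2, g22 = 2/sigma^2.
sigma = 5, sigma^2 = 25.
g11 = 0.040000

0.040000


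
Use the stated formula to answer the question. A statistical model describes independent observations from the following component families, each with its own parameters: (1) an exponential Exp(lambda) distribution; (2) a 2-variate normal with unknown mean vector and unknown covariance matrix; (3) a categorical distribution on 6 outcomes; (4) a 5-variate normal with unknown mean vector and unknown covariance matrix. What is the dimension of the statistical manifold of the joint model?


The dimension of a statistical manifold equals the number of free
(independent) real parameters of the model. For a product of independent
blocks the parameter counts add.
- exponential (lambda): 1.
- 2-variate normal: 2 (mean) + 2*3/2 = 3 (symmetric covariance) = 5.
- categorical on 6 outcomes (probabilities sum to 1): 6-1 = 5.
- 5-variate normal: 5 (mean) + 5*6/2 = 15 (symmetric covariance) = 20.
Total = 1 + 5 + 5 + 20 = 31.
Dimension = 31

31


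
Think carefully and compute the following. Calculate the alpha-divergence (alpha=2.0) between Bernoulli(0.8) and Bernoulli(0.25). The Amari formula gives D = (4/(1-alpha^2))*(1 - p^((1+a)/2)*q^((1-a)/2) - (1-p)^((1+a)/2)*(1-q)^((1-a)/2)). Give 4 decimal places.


Amari alpha-divergence:
D = (4/(1-alpha^2))*(1 - p^((1+a)/2)*q^((1-a)/2) - (1-p)^((1+a)/2)*(1-q)^((1-a)/2)).
alpha = 2.0, p = 0.8, q = 0.25.
e1 = (1+alpha)/2 = 1.5, e2 = (1-alpha)/2 = -0.5.
t1 = p^e1 * q^e2 = 0.8^1.5 * 0.25^-0.5 = 1.431084.
t2 = (1-p)^e1 * (1-q)^e2 = 0.2^1.5 * 0.75^-0.5 = 0.10328.
4/(1-alpha^2) = -1.333333.
D = -1.333333*(1 - 1.431084 - 0.10328) = 0.7125

0.7125


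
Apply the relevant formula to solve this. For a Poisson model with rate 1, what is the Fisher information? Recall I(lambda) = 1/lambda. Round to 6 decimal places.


Fisher information for Poisson: I(lambda) = 1/lambda.
lambda = 1.
I(lambda) = 1/1 = 1.000000

1.000000


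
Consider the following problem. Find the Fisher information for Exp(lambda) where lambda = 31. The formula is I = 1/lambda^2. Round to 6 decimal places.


Fisher information for exponential: I(lambda) = 1/lambda^2.
lambda = 31, lambda^2 = 961.
I = 1/961 = 0.001041

0.001041


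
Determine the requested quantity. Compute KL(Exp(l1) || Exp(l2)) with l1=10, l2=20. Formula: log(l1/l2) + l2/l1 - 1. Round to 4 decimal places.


KL divergence for exponential family:
KL = log(l1/l2) + l2/l1 - 1.
log(10/20) = -0.693147.
20/10 = 2.0.
KL = -0.693147 + 2.0 - 1 = 0.3069

0.3069


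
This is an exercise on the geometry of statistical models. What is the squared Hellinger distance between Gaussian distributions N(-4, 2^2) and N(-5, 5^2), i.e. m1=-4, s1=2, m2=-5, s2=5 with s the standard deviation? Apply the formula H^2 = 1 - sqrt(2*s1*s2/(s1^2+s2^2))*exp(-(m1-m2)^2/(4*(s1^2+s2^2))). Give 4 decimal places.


Squared Hellinger distance for Gaussians:
H^2 = 1 - sqrt(2*s1*s2/(s1^2+s2^2)) * exp(-(m1-m2)^2/(4*(s1^2+s2^2))).
s1^2 = 4, s2^2 = 25, s1^2+s2^2 = 29.
sqrt(2*2*5/(29)) = 0.830455.
(m1-m2)^2 = (1)^2 = 1.
exp(-1/(4*29)) = exp(-0.008621) = 0.991416.
H^2 = 1 - 0.830455*0.991416 = 0.1767

0.1767


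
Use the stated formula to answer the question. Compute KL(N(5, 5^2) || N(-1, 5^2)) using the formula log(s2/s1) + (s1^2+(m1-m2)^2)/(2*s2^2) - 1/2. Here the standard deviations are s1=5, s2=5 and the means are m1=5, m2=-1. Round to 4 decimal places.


KL divergence between normal distributions:
KL = log(s2/s1) + (s1^2 + (m1-m2)^2)/(2*s2^2) - 1/2.
log(5/5) = 0.0.
(5^2 + (5--1)^2)/(2*5^2) = (25 + 36)/50 = 1.22.
KL = 0.0 + 1.22 - 0.5 = 0.7200

0.7200


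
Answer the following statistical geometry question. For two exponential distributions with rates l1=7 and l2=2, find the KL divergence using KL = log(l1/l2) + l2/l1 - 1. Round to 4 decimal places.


KL divergence for exponential family:
KL = log(l1/l2) + l2/l1 - 1.
log(7/2) = 1.252763.
2/7 = 0.285714.
KL = 1.252763 + 0.285714 - 1 = 0.5385

0.5385


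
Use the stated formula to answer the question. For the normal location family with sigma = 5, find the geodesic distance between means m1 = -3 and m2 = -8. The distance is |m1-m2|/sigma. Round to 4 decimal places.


On the fixed-variance normal subfamily, geodesic distance = |m1-m2|/sigma.
|-3 - -8| = 5.
sigma = 5.
d = 5/5 = 1.0000

1.0000


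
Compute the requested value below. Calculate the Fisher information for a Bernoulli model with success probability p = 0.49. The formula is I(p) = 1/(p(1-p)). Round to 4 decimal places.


For Bernoulli(p), Fisher information is I(p) = 1/(p*(1-p)).
p = 0.49, 1-p = 0.51.
p*(1-p) = 0.2499.
I(p) = 1/0.2499 = 4.0016

4.0016


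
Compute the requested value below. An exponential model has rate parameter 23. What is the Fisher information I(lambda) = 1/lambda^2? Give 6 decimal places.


Fisher information for exponential: I(lambda) = 1/lambda^2.
lambda = 23, lambda^2 = 529.
I = 1/529 = 0.001890

0.001890


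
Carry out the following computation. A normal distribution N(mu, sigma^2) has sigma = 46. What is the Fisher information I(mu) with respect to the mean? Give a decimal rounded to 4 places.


The Fisher information for the mean of a normal distribution is I(mu) = 1/sigma^2.
sigma = 46, so sigma^2 = 2116.
I(mu) = 1/2116 = 0.0005

0.0005


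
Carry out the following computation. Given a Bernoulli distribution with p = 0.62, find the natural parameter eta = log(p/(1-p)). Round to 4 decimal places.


Natural parameter for Bernoulli: eta = log(p/(1-p)).
p = 0.62, 1-p = 0.38.
p/(1-p) = 1.631579.
eta = log(1.631579) = 0.4895

0.4895


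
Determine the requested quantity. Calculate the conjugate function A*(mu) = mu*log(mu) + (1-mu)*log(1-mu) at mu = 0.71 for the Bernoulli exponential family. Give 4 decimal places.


Legendre transform for Bernoulli:
A*(mu) = mu*log(mu) + (1-mu)*log(1-mu).
mu = 0.71, 1-mu = 0.29.
mu*log(mu) = 0.71*log(0.71) = -0.243168.
(1-mu)*log(1-mu) = 0.29*log(0.29) = -0.358984.
A* = -0.243168 + -0.358984 = -0.6022

-0.6022


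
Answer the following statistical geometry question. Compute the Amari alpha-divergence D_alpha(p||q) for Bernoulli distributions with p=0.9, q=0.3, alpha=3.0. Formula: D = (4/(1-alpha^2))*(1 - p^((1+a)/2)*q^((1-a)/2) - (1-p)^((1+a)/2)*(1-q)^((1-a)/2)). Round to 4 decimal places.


Amari alpha-divergence:
D = (4/(1-alpha^2))*(1 - p^((1+a)/2)*q^((1-a)/2) - (1-p)^((1+a)/2)*(1-q)^((1-a)/2)).
alpha = 3.0, p = 0.9, q = 0.3.
e1 = (1+alpha)/2 = 2.0, e2 = (1-alpha)/2 = -1.0.
t1 = p^e1 * q^e2 = 0.9^2.0 * 0.3^-1.0 = 2.7.
t2 = (1-p)^e1 * (1-q)^e2 = 0.1^2.0 * 0.7^-1.0 = 0.014286.
4/(1-alpha^2) = -0.5.
D = -0.5*(1 - 2.7 - 0.014286) = 0.8571

0.8571


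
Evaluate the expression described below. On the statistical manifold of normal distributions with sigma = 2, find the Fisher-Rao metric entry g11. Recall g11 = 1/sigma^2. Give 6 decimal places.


For the 2-parameter normal family, the Fisher metric has:
  g11 = 1/sigma^2, g22 = 2/sigma^2.
sigma = 2, sigma^2 = 4.
g11 = 0.250000

0.250000


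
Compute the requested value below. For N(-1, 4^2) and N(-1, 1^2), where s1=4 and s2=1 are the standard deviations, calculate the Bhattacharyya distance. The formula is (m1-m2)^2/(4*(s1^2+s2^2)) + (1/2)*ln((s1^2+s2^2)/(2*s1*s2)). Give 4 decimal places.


Bhattacharyya distance between two Gaussians:
DB = (m1-m2)^2/(4*(s1^2+s2^2)) + (1/2)*ln((s1^2+s2^2)/(2*s1*s2)).
(m1-m2)^2 = (0)^2 = 0.
s1^2+s2^2 = 16 + 1 = 17.
term1 = 0/68 = 0.0.
term2 = 0.5*ln(17/8.0) = 0.376886.
DB = 0.0 + 0.376886 = 0.3769

0.3769


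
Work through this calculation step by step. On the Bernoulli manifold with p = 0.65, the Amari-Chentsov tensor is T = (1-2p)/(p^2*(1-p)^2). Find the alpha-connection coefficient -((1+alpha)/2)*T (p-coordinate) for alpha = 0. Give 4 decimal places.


Skewness (Amari-Chentsov) tensor: T = (1-2p)/(p^2*(1-p)^2).
p = 0.65, 1-2p = -0.3, p^2 = 0.4225, (1-p)^2 = 0.1225.
T = -0.3/(0.4225 * 0.1225) = -5.796401.
In the p-coordinate, Gamma^(alpha) = Gamma^(0) - (alpha/2)*T with Gamma^(0) = (1/2)*g'(p) = -T/2,
so Gamma^(alpha) = -((1+alpha)/2)*T.
alpha = 0, -(1+alpha)/2 = -0.5.
Gamma = -0.5 * -5.796401 = 2.8982

2.8982


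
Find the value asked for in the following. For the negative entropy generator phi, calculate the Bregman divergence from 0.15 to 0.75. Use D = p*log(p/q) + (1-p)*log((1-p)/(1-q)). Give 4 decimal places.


Bregman divergence with negative entropy generator:
D = p*log(p/q) + (1-p)*log((1-p)/(1-q)).
p = 0.15, q = 0.75.
p*log(p/q) = 0.15*log(0.15/0.75) = -0.241416.
(1-p)*log((1-p)/(1-q)) = 0.85*log(0.85/0.25) = 1.040209.
D = -0.241416 + 1.040209 = 0.7988

0.7988


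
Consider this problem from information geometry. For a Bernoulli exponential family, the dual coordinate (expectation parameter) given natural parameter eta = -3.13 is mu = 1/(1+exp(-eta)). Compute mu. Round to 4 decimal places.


Dual coordinate (expectation parameter) for Bernoulli:
mu = 1/(1+exp(-eta)).
eta = -3.13.
exp(-eta) = exp(3.13) = 22.87398.
mu = 1/(1+22.87398) = 0.0419

0.0419


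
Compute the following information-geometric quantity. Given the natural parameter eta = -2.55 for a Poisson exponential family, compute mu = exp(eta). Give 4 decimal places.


Expectation parameter for Poisson exponential family:
mu = exp(eta).
eta = -2.55.
mu = exp(-2.55) = 0.0781

0.0781


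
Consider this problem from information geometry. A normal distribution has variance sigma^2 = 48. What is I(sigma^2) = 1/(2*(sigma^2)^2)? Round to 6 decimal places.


Fisher information for variance: I(sigma^2) = 1/(2*sigma^4).
sigma^2 = 48, so sigma^4 = 2304.
I = 1/(2*2304) = 1/4608 = 0.000217

0.000217


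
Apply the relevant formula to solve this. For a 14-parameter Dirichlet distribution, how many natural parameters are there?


Exponential family dimension calculation:
Dirichlet with 14 components has 14 natural parameters.

14


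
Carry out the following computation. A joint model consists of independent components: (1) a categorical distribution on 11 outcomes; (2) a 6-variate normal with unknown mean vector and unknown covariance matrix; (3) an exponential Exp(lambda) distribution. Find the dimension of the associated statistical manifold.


The dimension of a statistical manifold equals the number of free
(independent) real parameters of the model. For a product of independent
blocks the parameter counts add.
- categorical on 11 outcomes (probabilities sum to 1): 11-1 = 10.
- 6-variate normal: 6 (mean) + 6*7/2 = 21 (symmetric covariance) = 27.
- exponential (lambda): 1.
Total = 10 + 27 + 1 = 38.
Dimension = 38

38


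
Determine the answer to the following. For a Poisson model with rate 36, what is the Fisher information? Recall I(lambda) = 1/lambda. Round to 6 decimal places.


Fisher information for Poisson: I(lambda) = 1/lambda.
lambda = 36.
I(lambda) = 1/36 = 0.027778

0.027778


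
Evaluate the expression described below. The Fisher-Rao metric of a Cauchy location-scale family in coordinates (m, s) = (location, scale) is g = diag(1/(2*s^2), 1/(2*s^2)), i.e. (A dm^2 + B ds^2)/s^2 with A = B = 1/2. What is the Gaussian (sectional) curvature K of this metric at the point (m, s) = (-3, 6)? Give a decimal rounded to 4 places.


The metric has the form g = (A dm^2 + B ds^2)/s^2 with A = 1/2, B = 1/2.
Substitute u = sqrt(A/B)*m: g = B*(du^2 + ds^2)/s^2, i.e. B times the
Poincare upper half-plane metric, which has constant Gaussian curvature -1.
Scaling a 2D metric by a constant c divides the Gaussian curvature by c,
so K = -1/B = -1/(1/2) = -2.0000 everywhere (the point (m, s) = (-3, 6) is irrelevant:
the curvature is constant).
The requested Gaussian curvature is K = -2.0000.

-2.0000


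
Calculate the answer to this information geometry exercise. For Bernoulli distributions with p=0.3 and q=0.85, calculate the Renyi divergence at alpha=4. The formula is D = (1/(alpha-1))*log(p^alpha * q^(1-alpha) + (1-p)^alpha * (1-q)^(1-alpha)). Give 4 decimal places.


Renyi divergence of order alpha between Bernoulli distributions:
D = (1/(alpha-1))*log(p^alpha * q^(1-alpha) + (1-p)^alpha * (1-q)^(1-alpha)).
alpha = 4, p = 0.3, q = 0.85.
p^alpha * q^(1-alpha) = 0.3^4 * 0.85^-3 = 0.013189.
(1-p)^alpha * (1-q)^(1-alpha) = 0.7^4 * 0.15^-3 = 71.140741.
sum = 0.013189 + 71.140741 = 71.15393.
D = (1/3)*log(71.15393) = 1.4216

1.4216


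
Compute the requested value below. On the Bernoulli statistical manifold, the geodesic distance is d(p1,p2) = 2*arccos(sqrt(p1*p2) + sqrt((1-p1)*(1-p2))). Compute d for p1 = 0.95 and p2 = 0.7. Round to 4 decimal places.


Geodesic distance on Bernoulli manifold:
d(p1,p2) = 2*arccos(sqrt(p1*p2) + sqrt((1-p1)*(1-p2))).
sqrt(p1*p2) = sqrt(0.95*0.7) = 0.815475.
sqrt((1-p1)*(1-p2)) = sqrt(0.05*0.3) = 0.122474.
arg = 0.815475 + 0.122474 = 0.93795.
d = 2*arccos(0.93795) = 0.7083

0.7083


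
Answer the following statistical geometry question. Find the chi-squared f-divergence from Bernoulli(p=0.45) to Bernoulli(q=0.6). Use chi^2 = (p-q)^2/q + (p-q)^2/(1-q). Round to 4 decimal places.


Chi-squared divergence between Bernoulli distributions:
chi^2 = (p-q)^2/q + (p-q)^2/(1-q).
p = 0.45, q = 0.6, p-q = -0.15.
(p-q)^2 = 0.0225.
term1 = 0.0225/0.6 = 0.0375.
term2 = 0.0225/0.4 = 0.05625.
chi^2 = 0.0375 + 0.05625 = 0.0937

0.0937


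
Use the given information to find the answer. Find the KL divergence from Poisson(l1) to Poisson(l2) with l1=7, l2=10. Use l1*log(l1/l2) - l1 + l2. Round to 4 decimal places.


KL divergence for Poisson:
KL = l1*log(l1/l2) - l1 + l2.
l1 = 7, l2 = 10.
log(7/10) = -0.356675.
l1*log(l1/l2) = 7 * -0.356675 = -2.496725.
KL = -2.496725 - 7 + 10 = 0.5033

0.5033


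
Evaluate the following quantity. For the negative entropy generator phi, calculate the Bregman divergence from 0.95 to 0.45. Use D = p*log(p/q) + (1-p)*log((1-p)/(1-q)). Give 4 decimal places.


Bregman divergence with negative entropy generator:
D = p*log(p/q) + (1-p)*log((1-p)/(1-q)).
p = 0.95, q = 0.45.
p*log(p/q) = 0.95*log(0.95/0.45) = 0.709854.
(1-p)*log((1-p)/(1-q)) = 0.05*log(0.05/0.55) = -0.119895.
D = 0.709854 + -0.119895 = 0.5900

0.5900


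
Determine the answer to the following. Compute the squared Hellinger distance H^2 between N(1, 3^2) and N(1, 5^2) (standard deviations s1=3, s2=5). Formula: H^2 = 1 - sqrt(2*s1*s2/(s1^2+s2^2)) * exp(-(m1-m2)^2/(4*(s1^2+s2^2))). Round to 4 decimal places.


Squared Hellinger distance for Gaussians:
H^2 = 1 - sqrt(2*s1*s2/(s1^2+s2^2)) * exp(-(m1-m2)^2/(4*(s1^2+s2^2))).
s1^2 = 9, s2^2 = 25, s1^2+s2^2 = 34.
sqrt(2*3*5/(34)) = 0.939336.
(m1-m2)^2 = (0)^2 = 0.
exp(-0/(4*34)) = exp(0.0) = 1.0.
H^2 = 1 - 0.939336*1.0 = 0.0607

0.0607


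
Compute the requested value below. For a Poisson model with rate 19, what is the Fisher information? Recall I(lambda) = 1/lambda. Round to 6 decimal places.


Fisher information for Poisson: I(lambda) = 1/lambda.
lambda = 19.
I(lambda) = 1/19 = 0.052632

0.052632


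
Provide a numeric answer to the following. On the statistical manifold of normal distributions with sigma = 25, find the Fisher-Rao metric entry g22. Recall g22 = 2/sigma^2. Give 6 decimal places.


For the 2-parameter normal family, the Fisher metric has:
  g11 = 1/sigma^2, g22 = 2/sigma^2.
sigma = 25, sigma^2 = 625.
g22 = 0.003200

0.003200


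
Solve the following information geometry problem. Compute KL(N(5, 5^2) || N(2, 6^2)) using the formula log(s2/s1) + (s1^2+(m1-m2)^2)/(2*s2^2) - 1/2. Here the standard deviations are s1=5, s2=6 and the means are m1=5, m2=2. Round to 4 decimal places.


KL divergence between normal distributions:
KL = log(s2/s1) + (s1^2 + (m1-m2)^2)/(2*s2^2) - 1/2.
log(6/5) = 0.182322.
(5^2 + (5-2)^2)/(2*6^2) = (25 + 9)/72 = 0.472222.
KL = 0.182322 + 0.472222 - 0.5 = 0.1545

0.1545


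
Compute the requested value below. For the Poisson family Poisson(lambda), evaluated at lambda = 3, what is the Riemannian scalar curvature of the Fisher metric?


This family has a single free parameter, so its statistical manifold
is 1-dimensional. The Riemann curvature tensor of any 1-dimensional
Riemannian manifold vanishes identically, so R = 0.

0


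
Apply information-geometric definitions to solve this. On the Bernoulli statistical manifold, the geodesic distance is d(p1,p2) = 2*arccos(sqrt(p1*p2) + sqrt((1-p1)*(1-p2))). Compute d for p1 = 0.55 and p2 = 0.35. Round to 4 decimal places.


Geodesic distance on Bernoulli manifold:
d(p1,p2) = 2*arccos(sqrt(p1*p2) + sqrt((1-p1)*(1-p2))).
sqrt(p1*p2) = sqrt(0.55*0.35) = 0.438748.
sqrt((1-p1)*(1-p2)) = sqrt(0.45*0.65) = 0.540833.
arg = 0.438748 + 0.540833 = 0.979581.
d = 2*arccos(0.979581) = 0.4049

0.4049


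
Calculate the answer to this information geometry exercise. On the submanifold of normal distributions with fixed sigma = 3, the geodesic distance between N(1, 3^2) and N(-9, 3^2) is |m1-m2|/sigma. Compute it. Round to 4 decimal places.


On the fixed-variance normal subfamily, geodesic distance = |m1-m2|/sigma.
|1 - -9| = 10.
sigma = 3.
d = 10/3 = 3.3333

3.3333


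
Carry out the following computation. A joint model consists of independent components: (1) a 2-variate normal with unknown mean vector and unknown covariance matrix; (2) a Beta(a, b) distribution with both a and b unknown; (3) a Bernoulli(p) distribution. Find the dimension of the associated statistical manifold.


The dimension of a statistical manifold equals the number of free
(independent) real parameters of the model. For a product of independent
blocks the parameter counts add.
- 2-variate normal: 2 (mean) + 2*3/2 = 3 (symmetric covariance) = 5.
- Beta (a, b): 2.
- Bernoulli (p): 1.
Total = 5 + 2 + 1 = 8.
Dimension = 8

8


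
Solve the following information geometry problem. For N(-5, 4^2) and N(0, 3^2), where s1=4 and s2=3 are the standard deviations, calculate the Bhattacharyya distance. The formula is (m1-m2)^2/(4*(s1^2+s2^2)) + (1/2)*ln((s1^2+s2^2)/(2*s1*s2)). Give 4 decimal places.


Bhattacharyya distance between two Gaussians:
DB = (m1-m2)^2/(4*(s1^2+s2^2)) + (1/2)*ln((s1^2+s2^2)/(2*s1*s2)).
(m1-m2)^2 = (-5)^2 = 25.
s1^2+s2^2 = 16 + 9 = 25.
term1 = 25/100 = 0.25.
term2 = 0.5*ln(25/24.0) = 0.020411.
DB = 0.25 + 0.020411 = 0.2704

0.2704


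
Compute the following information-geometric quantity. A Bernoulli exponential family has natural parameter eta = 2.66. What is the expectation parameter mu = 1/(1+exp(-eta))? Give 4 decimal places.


Dual coordinate (expectation parameter) for Bernoulli:
mu = 1/(1+exp(-eta)).
eta = 2.66.
exp(-eta) = exp(-2.66) = 0.069948.
mu = 1/(1+0.069948) = 0.9346

0.9346


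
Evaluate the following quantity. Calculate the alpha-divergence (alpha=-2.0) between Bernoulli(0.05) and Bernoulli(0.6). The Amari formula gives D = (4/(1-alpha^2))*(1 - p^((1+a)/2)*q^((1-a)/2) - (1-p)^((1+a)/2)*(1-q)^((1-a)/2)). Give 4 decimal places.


Amari alpha-divergence:
D = (4/(1-alpha^2))*(1 - p^((1+a)/2)*q^((1-a)/2) - (1-p)^((1+a)/2)*(1-q)^((1-a)/2)).
alpha = -2.0, p = 0.05, q = 0.6.
e1 = (1+alpha)/2 = -0.5, e2 = (1-alpha)/2 = 1.5.
t1 = p^e1 * q^e2 = 0.05^-0.5 * 0.6^1.5 = 2.078461.
t2 = (1-p)^e1 * (1-q)^e2 = 0.95^-0.5 * 0.4^1.5 = 0.259554.
4/(1-alpha^2) = -1.333333.
D = -1.333333*(1 - 2.078461 - 0.259554) = 1.7840

1.7840


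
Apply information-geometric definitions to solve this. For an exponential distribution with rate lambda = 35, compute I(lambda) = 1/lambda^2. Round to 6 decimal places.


Fisher information for exponential: I(lambda) = 1/lambda^2.
lambda = 35, lambda^2 = 1225.
I = 1/1225 = 0.000816

0.000816


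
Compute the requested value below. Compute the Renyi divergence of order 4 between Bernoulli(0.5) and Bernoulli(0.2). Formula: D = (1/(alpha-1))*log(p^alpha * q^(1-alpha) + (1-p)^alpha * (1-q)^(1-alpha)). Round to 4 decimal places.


Renyi divergence of order alpha between Bernoulli distributions:
D = (1/(alpha-1))*log(p^alpha * q^(1-alpha) + (1-p)^alpha * (1-q)^(1-alpha)).
alpha = 4, p = 0.5, q = 0.2.
p^alpha * q^(1-alpha) = 0.5^4 * 0.2^-3 = 7.8125.
(1-p)^alpha * (1-q)^(1-alpha) = 0.5^4 * 0.8^-3 = 0.12207.
sum = 7.8125 + 0.12207 = 7.93457.
D = (1/3)*log(7.93457) = 0.6904

0.6904


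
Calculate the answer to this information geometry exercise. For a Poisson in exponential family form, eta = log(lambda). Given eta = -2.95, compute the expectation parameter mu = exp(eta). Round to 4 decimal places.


Expectation parameter for Poisson exponential family:
mu = exp(eta).
eta = -2.95.
mu = exp(-2.95) = 0.0523

0.0523


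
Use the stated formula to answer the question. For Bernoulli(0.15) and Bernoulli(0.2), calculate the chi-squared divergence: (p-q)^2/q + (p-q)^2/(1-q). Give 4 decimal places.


Chi-squared divergence between Bernoulli distributions:
chi^2 = (p-q)^2/q + (p-q)^2/(1-q).
p = 0.15, q = 0.2, p-q = -0.05.
(p-q)^2 = 0.0025.
term1 = 0.0025/0.2 = 0.0125.
term2 = 0.0025/0.8 = 0.003125.
chi^2 = 0.0125 + 0.003125 = 0.0156

0.0156


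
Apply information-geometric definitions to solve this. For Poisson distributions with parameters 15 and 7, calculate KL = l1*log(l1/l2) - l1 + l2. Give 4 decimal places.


KL divergence for Poisson:
KL = l1*log(l1/l2) - l1 + l2.
l1 = 15, l2 = 7.
log(15/7) = 0.76214.
l1*log(l1/l2) = 15 * 0.76214 = 11.432101.
KL = 11.432101 - 15 + 7 = 3.4321

3.4321


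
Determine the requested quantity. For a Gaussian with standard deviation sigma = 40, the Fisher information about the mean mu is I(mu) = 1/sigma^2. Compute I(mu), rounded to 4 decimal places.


The Fisher information for the mean of a normal distribution is I(mu) = 1/sigma^2.
sigma = 40, so sigma^2 = 1600.
I(mu) = 1/1600 = 0.0006

0.0006


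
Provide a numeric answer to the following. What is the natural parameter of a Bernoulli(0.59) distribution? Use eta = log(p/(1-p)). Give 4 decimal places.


Natural parameter for Bernoulli: eta = log(p/(1-p)).
p = 0.59, 1-p = 0.41.
p/(1-p) = 1.439024.
eta = log(1.439024) = 0.3640

0.3640


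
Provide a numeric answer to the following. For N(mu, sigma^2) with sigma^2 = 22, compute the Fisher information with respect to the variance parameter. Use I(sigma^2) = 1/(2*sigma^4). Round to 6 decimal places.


Fisher information for variance: I(sigma^2) = 1/(2*sigma^4).
sigma^2 = 22, so sigma^4 = 484.
I = 1/(2*484) = 1/968 = 0.001033

0.001033


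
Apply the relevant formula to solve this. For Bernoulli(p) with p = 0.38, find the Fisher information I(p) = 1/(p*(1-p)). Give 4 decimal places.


For Bernoulli(p), Fisher information is I(p) = 1/(p*(1-p)).
p = 0.38, 1-p = 0.62.
p*(1-p) = 0.2356.
I(p) = 1/0.2356 = 4.2445

4.2445


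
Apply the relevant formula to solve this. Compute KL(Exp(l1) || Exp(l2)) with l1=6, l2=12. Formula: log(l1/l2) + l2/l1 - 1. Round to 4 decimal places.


KL divergence for exponential family:
KL = log(l1/l2) + l2/l1 - 1.
log(6/12) = -0.693147.
12/6 = 2.0.
KL = -0.693147 + 2.0 - 1 = 0.3069

0.3069


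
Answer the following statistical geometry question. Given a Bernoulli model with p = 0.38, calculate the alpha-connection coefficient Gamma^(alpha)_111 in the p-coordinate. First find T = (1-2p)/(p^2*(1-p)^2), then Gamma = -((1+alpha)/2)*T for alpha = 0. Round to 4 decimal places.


Skewness (Amari-Chentsov) tensor: T = (1-2p)/(p^2*(1-p)^2).
p = 0.38, 1-2p = 0.24, p^2 = 0.1444, (1-p)^2 = 0.3844.
T = 0.24/(0.1444 * 0.3844) = 4.323751.
In the p-coordinate, Gamma^(alpha) = Gamma^(0) - (alpha/2)*T with Gamma^(0) = (1/2)*g'(p) = -T/2,
so Gamma^(alpha) = -((1+alpha)/2)*T.
alpha = 0, -(1+alpha)/2 = -0.5.
Gamma = -0.5 * 4.323751 = -2.1619

-2.1619


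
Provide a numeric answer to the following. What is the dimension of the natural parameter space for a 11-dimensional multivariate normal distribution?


Exponential family dimension calculation:
For 11-dim MVN: mean has 11 params, covariance has 11*12/2 = 66 unique entries.
Total dim = 11 + 66 = 77.

77


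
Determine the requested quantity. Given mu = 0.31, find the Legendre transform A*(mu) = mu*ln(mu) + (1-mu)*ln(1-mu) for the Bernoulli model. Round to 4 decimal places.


Legendre transform for Bernoulli:
A*(mu) = mu*log(mu) + (1-mu)*log(1-mu).
mu = 0.31, 1-mu = 0.69.
mu*log(mu) = 0.31*log(0.31) = -0.363067.
(1-mu)*log(1-mu) = 0.69*log(0.69) = -0.256034.
A* = -0.363067 + -0.256034 = -0.6191

-0.6191


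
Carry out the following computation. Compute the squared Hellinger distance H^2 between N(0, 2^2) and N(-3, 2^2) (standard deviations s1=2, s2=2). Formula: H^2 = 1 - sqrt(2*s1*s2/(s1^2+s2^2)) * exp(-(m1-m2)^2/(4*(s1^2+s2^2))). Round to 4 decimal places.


Squared Hellinger distance for Gaussians:
H^2 = 1 - sqrt(2*s1*s2/(s1^2+s2^2)) * exp(-(m1-m2)^2/(4*(s1^2+s2^2))).
s1^2 = 4, s2^2 = 4, s1^2+s2^2 = 8.
sqrt(2*2*2/(8)) = 1.0.
(m1-m2)^2 = (3)^2 = 9.
exp(-9/(4*8)) = exp(-0.28125) = 0.75484.
H^2 = 1 - 1.0*0.75484 = 0.2452

0.2452


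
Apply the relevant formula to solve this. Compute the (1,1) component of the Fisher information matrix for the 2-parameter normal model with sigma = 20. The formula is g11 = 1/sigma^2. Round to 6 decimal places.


For the 2-parameter normal family, the Fisher metric has:
  g11 = 1/sigma^2, g22 = 2/sigma^2.
sigma = 20, sigma^2 = 400.
g11 = 0.002500

0.002500


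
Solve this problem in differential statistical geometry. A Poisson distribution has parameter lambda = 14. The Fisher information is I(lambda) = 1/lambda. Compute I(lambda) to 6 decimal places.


Fisher information for Poisson: I(lambda) = 1/lambda.
lambda = 14.
I(lambda) = 1/14 = 0.071429

0.071429


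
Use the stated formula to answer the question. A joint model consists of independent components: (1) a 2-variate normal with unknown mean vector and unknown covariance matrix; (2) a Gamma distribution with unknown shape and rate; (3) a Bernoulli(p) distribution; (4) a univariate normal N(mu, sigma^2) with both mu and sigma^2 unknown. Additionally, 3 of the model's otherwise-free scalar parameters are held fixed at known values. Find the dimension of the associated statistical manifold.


The dimension of a statistical manifold equals the number of free
(independent) real parameters of the model. For a product of independent
blocks the parameter counts add.
- 2-variate normal: 2 (mean) + 2*3/2 = 3 (symmetric covariance) = 5.
- Gamma (shape, rate): 2.
- Bernoulli (p): 1.
- normal (mu, sigma^2): 2.
Total = 5 + 2 + 1 + 2 = 10.
3 parameter(s) fixed at known values: 10 - 3 = 7.
Dimension = 7

7


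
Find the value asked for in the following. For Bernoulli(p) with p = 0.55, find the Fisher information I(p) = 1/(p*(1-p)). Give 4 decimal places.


For Bernoulli(p), Fisher information is I(p) = 1/(p*(1-p)).
p = 0.55, 1-p = 0.45.
p*(1-p) = 0.2475.
I(p) = 1/0.2475 = 4.0404

4.0404


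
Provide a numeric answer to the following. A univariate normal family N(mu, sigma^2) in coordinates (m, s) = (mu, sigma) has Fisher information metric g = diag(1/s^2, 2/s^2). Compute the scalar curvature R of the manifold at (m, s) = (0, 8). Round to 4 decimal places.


The metric has the form g = (A dm^2 + B ds^2)/s^2 with A = 1, B = 2.
Substitute u = sqrt(A/B)*m: g = B*(du^2 + ds^2)/s^2, i.e. B times the
Poincare upper half-plane metric, which has constant Gaussian curvature -1.
Scaling a 2D metric by a constant c divides the Gaussian curvature by c,
so K = -1/B = -1/(2) = -0.5000 everywhere (the point (m, s) = (0, 8) is irrelevant:
the curvature is constant).
Scalar curvature in dimension 2: R = 2K = -2/(2) = -1.0000.

-1.0000


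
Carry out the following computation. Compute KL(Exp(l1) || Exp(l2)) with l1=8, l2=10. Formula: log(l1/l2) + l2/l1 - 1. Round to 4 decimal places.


KL divergence for exponential family:
KL = log(l1/l2) + l2/l1 - 1.
log(8/10) = -0.223144.
10/8 = 1.25.
KL = -0.223144 + 1.25 - 1 = 0.0269

0.0269


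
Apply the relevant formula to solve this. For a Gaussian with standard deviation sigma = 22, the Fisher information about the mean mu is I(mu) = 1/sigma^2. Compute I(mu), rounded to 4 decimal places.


The Fisher information for the mean of a normal distribution is I(mu) = 1/sigma^2.
sigma = 22, so sigma^2 = 484.
I(mu) = 1/484 = 0.0021

0.0021


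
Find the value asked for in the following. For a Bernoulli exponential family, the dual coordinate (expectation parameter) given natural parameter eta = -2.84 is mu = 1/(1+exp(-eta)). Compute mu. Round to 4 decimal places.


Dual coordinate (expectation parameter) for Bernoulli:
mu = 1/(1+exp(-eta)).
eta = -2.84.
exp(-eta) = exp(2.84) = 17.115766.
mu = 1/(1+17.115766) = 0.0552

0.0552


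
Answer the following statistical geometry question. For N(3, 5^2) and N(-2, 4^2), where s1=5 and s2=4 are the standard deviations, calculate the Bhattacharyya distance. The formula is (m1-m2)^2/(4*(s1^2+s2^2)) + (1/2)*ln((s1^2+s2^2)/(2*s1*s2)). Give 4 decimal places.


Bhattacharyya distance between two Gaussians:
DB = (m1-m2)^2/(4*(s1^2+s2^2)) + (1/2)*ln((s1^2+s2^2)/(2*s1*s2)).
(m1-m2)^2 = (5)^2 = 25.
s1^2+s2^2 = 25 + 16 = 41.
term1 = 25/164 = 0.152439.
term2 = 0.5*ln(41/40.0) = 0.012346.
DB = 0.152439 + 0.012346 = 0.1648

0.1648


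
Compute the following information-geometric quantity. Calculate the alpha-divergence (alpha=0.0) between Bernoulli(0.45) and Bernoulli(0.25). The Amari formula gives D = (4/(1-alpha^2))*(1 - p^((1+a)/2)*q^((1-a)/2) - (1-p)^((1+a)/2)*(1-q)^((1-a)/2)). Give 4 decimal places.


Amari alpha-divergence:
D = (4/(1-alpha^2))*(1 - p^((1+a)/2)*q^((1-a)/2) - (1-p)^((1+a)/2)*(1-q)^((1-a)/2)).
alpha = 0.0, p = 0.45, q = 0.25.
e1 = (1+alpha)/2 = 0.5, e2 = (1-alpha)/2 = 0.5.
t1 = p^e1 * q^e2 = 0.45^0.5 * 0.25^0.5 = 0.33541.
t2 = (1-p)^e1 * (1-q)^e2 = 0.55^0.5 * 0.75^0.5 = 0.642262.
4/(1-alpha^2) = 4.0.
D = 4.0*(1 - 0.33541 - 0.642262) = 0.0893

0.0893


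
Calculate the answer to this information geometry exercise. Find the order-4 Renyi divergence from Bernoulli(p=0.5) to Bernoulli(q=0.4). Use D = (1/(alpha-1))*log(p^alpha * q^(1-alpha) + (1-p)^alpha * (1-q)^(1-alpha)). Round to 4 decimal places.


Renyi divergence of order alpha between Bernoulli distributions:
D = (1/(alpha-1))*log(p^alpha * q^(1-alpha) + (1-p)^alpha * (1-q)^(1-alpha)).
alpha = 4, p = 0.5, q = 0.4.
p^alpha * q^(1-alpha) = 0.5^4 * 0.4^-3 = 0.976562.
(1-p)^alpha * (1-q)^(1-alpha) = 0.5^4 * 0.6^-3 = 0.289352.
sum = 0.976562 + 0.289352 = 1.265914.
D = (1/3)*log(1.265914) = 0.0786

0.0786


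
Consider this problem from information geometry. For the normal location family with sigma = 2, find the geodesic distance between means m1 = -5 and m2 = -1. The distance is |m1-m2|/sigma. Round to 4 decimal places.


On the fixed-variance normal subfamily, geodesic distance = |m1-m2|/sigma.
|-5 - -1| = 4.
sigma = 2.
d = 4/2 = 2.0000

2.0000


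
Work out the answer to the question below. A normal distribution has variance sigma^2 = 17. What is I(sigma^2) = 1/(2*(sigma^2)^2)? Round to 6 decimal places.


Fisher information for variance: I(sigma^2) = 1/(2*sigma^4).
sigma^2 = 17, so sigma^4 = 289.
I = 1/(2*289) = 1/578 = 0.001730

0.001730


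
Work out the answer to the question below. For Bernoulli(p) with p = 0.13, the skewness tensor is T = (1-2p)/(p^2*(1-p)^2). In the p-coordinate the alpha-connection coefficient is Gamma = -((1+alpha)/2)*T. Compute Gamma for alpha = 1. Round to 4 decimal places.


Skewness (Amari-Chentsov) tensor: T = (1-2p)/(p^2*(1-p)^2).
p = 0.13, 1-2p = 0.74, p^2 = 0.0169, (1-p)^2 = 0.7569.
T = 0.74/(0.0169 * 0.7569) = 57.850419.
In the p-coordinate, Gamma^(alpha) = Gamma^(0) - (alpha/2)*T with Gamma^(0) = (1/2)*g'(p) = -T/2,
so Gamma^(alpha) = -((1+alpha)/2)*T.
alpha = 1, -(1+alpha)/2 = -1.0.
Gamma = -1.0 * 57.850419 = -57.8504

-57.8504


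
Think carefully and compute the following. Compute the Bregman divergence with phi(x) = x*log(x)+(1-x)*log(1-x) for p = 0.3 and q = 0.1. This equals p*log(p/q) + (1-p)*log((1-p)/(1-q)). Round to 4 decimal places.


Bregman divergence with negative entropy generator:
D = p*log(p/q) + (1-p)*log((1-p)/(1-q)).
p = 0.3, q = 0.1.
p*log(p/q) = 0.3*log(0.3/0.1) = 0.329584.
(1-p)*log((1-p)/(1-q)) = 0.7*log(0.7/0.9) = -0.17592.
D = 0.329584 + -0.17592 = 0.1537

0.1537
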